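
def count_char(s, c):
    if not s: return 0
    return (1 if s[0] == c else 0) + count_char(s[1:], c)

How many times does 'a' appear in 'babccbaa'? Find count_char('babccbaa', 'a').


s[0]='b' != 'a' -> 0
s[0]='a' == 'a' -> 1
s[0]='b' != 'a' -> 0
s[0]='c' != 'a' -> 0
s[0]='c' != 'a' -> 0
s[0]='b' != 'a' -> 0
s[0]='a' == 'a' -> 1
s[0]='a' == 'a' -> 1
Sum: 0 + 1 + 0 + 0 + 0 + 0 + 1 + 1 = 3

3


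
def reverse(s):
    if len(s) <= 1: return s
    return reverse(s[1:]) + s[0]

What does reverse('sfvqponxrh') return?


reverse('sfvqponxrh') = reverse('fvqponxrh') + 's'
reverse('fvqponxrh') = reverse('vqponxrh') + 'f'
reverse('vqponxrh') = reverse('qponxrh') + 'v'
reverse('qponxrh') = reverse('ponxrh') + 'q'
reverse('ponxrh') = reverse('onxrh') + 'p'
reverse('onxrh') = reverse('nxrh') + 'o'
reverse('nxrh') = reverse('xrh') + 'n'
reverse('xrh') = reverse('rh') + 'x'
reverse('rh') = reverse('h') + 'r'
reverse('h') = 'h'  (base case)
Concatenating: 'h' + 'r' + 'x' + 'n' + 'o' + 'p' + 'q' + 'v' + 'f' + 's' = 'hrxnopqvfs'

hrxnopqvfs


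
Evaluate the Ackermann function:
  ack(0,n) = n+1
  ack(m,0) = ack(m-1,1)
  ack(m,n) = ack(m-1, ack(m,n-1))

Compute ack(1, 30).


ack(1, 30) = ack(0, ack(1, 29))
  ack(1, 29) = ack(0, ack(1, 28))
    ack(1, 28) = ack(0, ack(1, 27))
      ack(1, 27) = ack(0, ack(1, 26))
        ack(1, 26) = ack(0, ack(1, 25))
          ack(1, 25) = ack(0, ack(1, 24))
          ack(1, 24) = ack(0, ack(1, 23))
          ack(1, 23) = ack(0, ack(1, 22))
          ack(1, 22) = ack(0, ack(1, 21))
          ack(1, 21) = ack(0, ack(1, 20))
          ack(1, 20) = ack(0, ack(1, 19))
          ack(1, 19) = ack(0, ack(1, 18))
          ack(1, 18) = ack(0, ack(1, 17))
          ack(1, 17) = ack(0, ack(1, 16))
          ack(1, 16) = ack(0, ack(1, 15))
          ack(1, 15) = ack(0, ack(1, 14))
          ack(1, 14) = ack(0, ack(1, 13))
          ack(1, 13) = ack(0, ack(1, 12))
          ack(1, 12) = ack(0, ack(1, 11))
          ack(1, 11) = ack(0, ack(1, 10))
          ack(1, 10) = ack(0, ack(1, 9))
          ack(1, 9) = ack(0, ack(1, 8))
          ack(1, 8) = ack(0, ack(1, 7))
          ack(1, 7) = ack(0, ack(1, 6))
          ack(1, 6) = ack(0, ack(1, 5))
... (trace truncated)
Result: ack(1, 30) = 32

32


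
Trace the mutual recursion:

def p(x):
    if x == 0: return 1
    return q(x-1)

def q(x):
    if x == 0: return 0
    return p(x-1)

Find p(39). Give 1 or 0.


p(39) = q(38)
q(38) = p(37)
p(37) = q(36)
q(36) = p(35)
p(35) = q(34)
q(34) = p(33)
p(33) = q(32)
q(32) = p(31)
p(31) = q(30)
q(30) = p(29)
p(29) = q(28)
q(28) = p(27)
p(27) = q(26)
q(26) = p(25)
p(25) = q(24)
q(24) = p(23)
p(23) = q(22)
q(22) = p(21)
p(21) = q(20)
q(20) = p(19)
p(19) = q(18)
q(18) = p(17)
p(17) = q(16)
q(16) = p(15)
p(15) = q(14)
q(14) = p(13)
p(13) = q(12)
q(12) = p(11)
p(11) = q(10)
q(10) = p(9)
p(9) = q(8)
q(8) = p(7)
p(7) = q(6)
q(6) = p(5)
p(5) = q(4)
q(4) = p(3)
p(3) = q(2)
q(2) = p(1)
p(1) = q(0)
q(0) = 0  (base case)
Result: 0

0


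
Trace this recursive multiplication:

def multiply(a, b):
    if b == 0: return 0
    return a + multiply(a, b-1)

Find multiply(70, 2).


multiply(70, 2) = 70 + multiply(70, 1)
multiply(70, 1) = 70 + multiply(70, 0)
multiply(70, 0) = 0  (base case)
Total: 70 + 70 + 0 = 140

140


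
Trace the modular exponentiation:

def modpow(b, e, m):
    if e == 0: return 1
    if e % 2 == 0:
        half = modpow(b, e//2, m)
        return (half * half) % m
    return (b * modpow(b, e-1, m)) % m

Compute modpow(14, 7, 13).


modpow(14, 7, 13): e is odd, compute modpow(14, 6, 13)
  modpow(14, 6, 13): e is even, compute modpow(14, 3, 13)
    modpow(14, 3, 13): e is odd, compute modpow(14, 2, 13)
      modpow(14, 2, 13): e is even, compute modpow(14, 1, 13)
        modpow(14, 1, 13): e is odd, compute modpow(14, 0, 13)
          modpow(14, 0, 13) = 1
        (14 * 1) % 13 = 1
      half=1, (1*1) % 13 = 1
    (14 * 1) % 13 = 1
  half=1, (1*1) % 13 = 1
(14 * 1) % 13 = 1

1


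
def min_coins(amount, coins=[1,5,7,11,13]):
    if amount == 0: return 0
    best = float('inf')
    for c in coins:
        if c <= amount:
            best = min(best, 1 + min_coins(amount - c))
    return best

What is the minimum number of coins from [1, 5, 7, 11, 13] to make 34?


Building up with DP:
min_coins(0) = 0
min_coins(1) = min(1+min_coins(0)=1+0=1) = 1
min_coins(2) = min(1+min_coins(1)=1+1=2) = 2
min_coins(3) = min(1+min_coins(2)=1+2=3) = 3
min_coins(4) = min(1+min_coins(3)=1+3=4) = 4
min_coins(5) = min(1+min_coins(4)=1+4=5, 1+min_coins(0)=1+0=1) = 1
min_coins(6) = min(1+min_coins(5)=1+1=2, 1+min_coins(1)=1+1=2) = 2
min_coins(7) = min(1+min_coins(6)=1+2=3, 1+min_coins(2)=1+2=3, 1+min_coins(0)=1+0=1) = 1
min_coins(8) = min(1+min_coins(7)=1+1=2, 1+min_coins(3)=1+3=4, 1+min_coins(1)=1+1=2) = 2
min_coins(9) = min(1+min_coins(8)=1+2=3, 1+min_coins(4)=1+4=5, 1+min_coins(2)=1+2=3) = 3
min_coins(10) = min(1+min_coins(9)=1+3=4, 1+min_coins(5)=1+1=2, 1+min_coins(3)=1+3=4) = 2
min_coins(11) = min(1+min_coins(10)=1+2=3, 1+min_coins(6)=1+2=3, 1+min_coins(4)=1+4=5, 1+min_coins(0)=1+0=1) = 1
min_coins(12) = min(1+min_coins(11)=1+1=2, 1+min_coins(7)=1+1=2, 1+min_coins(5)=1+1=2, 1+min_coins(1)=1+1=2) = 2
min_coins(13) = min(1+min_coins(12)=1+2=3, 1+min_coins(8)=1+2=3, 1+min_coins(6)=1+2=3, 1+min_coins(2)=1+2=3, 1+min_coins(0)=1+0=1) = 1
min_coins(14) = min(1+min_coins(13)=1+1=2, 1+min_coins(9)=1+3=4, 1+min_coins(7)=1+1=2, 1+min_coins(3)=1+3=4, 1+min_coins(1)=1+1=2) = 2
min_coins(15) = min(1+min_coins(14)=1+2=3, 1+min_coins(10)=1+2=3, 1+min_coins(8)=1+2=3, 1+min_coins(4)=1+4=5, 1+min_coins(2)=1+2=3) = 3
min_coins(16) = min(1+min_coins(15)=1+3=4, 1+min_coins(11)=1+1=2, 1+min_coins(9)=1+3=4, 1+min_coins(5)=1+1=2, 1+min_coins(3)=1+3=4) = 2
min_coins(17) = min(1+min_coins(16)=1+2=3, 1+min_coins(12)=1+2=3, 1+min_coins(10)=1+2=3, 1+min_coins(6)=1+2=3, 1+min_coins(4)=1+4=5) = 3
min_coins(18) = min(1+min_coins(17)=1+3=4, 1+min_coins(13)=1+1=2, 1+min_coins(11)=1+1=2, 1+min_coins(7)=1+1=2, 1+min_coins(5)=1+1=2) = 2
min_coins(19) = min(1+min_coins(18)=1+2=3, 1+min_coins(14)=1+2=3, 1+min_coins(12)=1+2=3, 1+min_coins(8)=1+2=3, 1+min_coins(6)=1+2=3) = 3
min_coins(20) = min(1+min_coins(19)=1+3=4, 1+min_coins(15)=1+3=4, 1+min_coins(13)=1+1=2, 1+min_coins(9)=1+3=4, 1+min_coins(7)=1+1=2) = 2
min_coins(21) = min(1+min_coins(20)=1+2=3, 1+min_coins(16)=1+2=3, 1+min_coins(14)=1+2=3, 1+min_coins(10)=1+2=3, 1+min_coins(8)=1+2=3) = 3
min_coins(22) = min(1+min_coins(21)=1+3=4, 1+min_coins(17)=1+3=4, 1+min_coins(15)=1+3=4, 1+min_coins(11)=1+1=2, 1+min_coins(9)=1+3=4) = 2
min_coins(23) = min(1+min_coins(22)=1+2=3, 1+min_coins(18)=1+2=3, 1+min_coins(16)=1+2=3, 1+min_coins(12)=1+2=3, 1+min_coins(10)=1+2=3) = 3
min_coins(24) = min(1+min_coins(23)=1+3=4, 1+min_coins(19)=1+3=4, 1+min_coins(17)=1+3=4, 1+min_coins(13)=1+1=2, 1+min_coins(11)=1+1=2) = 2
min_coins(25) = min(1+min_coins(24)=1+2=3, 1+min_coins(20)=1+2=3, 1+min_coins(18)=1+2=3, 1+min_coins(14)=1+2=3, 1+min_coins(12)=1+2=3) = 3
min_coins(26) = min(1+min_coins(25)=1+3=4, 1+min_coins(21)=1+3=4, 1+min_coins(19)=1+3=4, 1+min_coins(15)=1+3=4, 1+min_coins(13)=1+1=2) = 2
min_coins(27) = min(1+min_coins(26)=1+2=3, 1+min_coins(22)=1+2=3, 1+min_coins(20)=1+2=3, 1+min_coins(16)=1+2=3, 1+min_coins(14)=1+2=3) = 3
min_coins(28) = min(1+min_coins(27)=1+3=4, 1+min_coins(23)=1+3=4, 1+min_coins(21)=1+3=4, 1+min_coins(17)=1+3=4, 1+min_coins(15)=1+3=4) = 4
min_coins(29) = min(1+min_coins(28)=1+4=5, 1+min_coins(24)=1+2=3, 1+min_coins(22)=1+2=3, 1+min_coins(18)=1+2=3, 1+min_coins(16)=1+2=3) = 3
min_coins(30) = min(1+min_coins(29)=1+3=4, 1+min_coins(25)=1+3=4, 1+min_coins(23)=1+3=4, 1+min_coins(19)=1+3=4, 1+min_coins(17)=1+3=4) = 4
min_coins(31) = min(1+min_coins(30)=1+4=5, 1+min_coins(26)=1+2=3, 1+min_coins(24)=1+2=3, 1+min_coins(20)=1+2=3, 1+min_coins(18)=1+2=3) = 3
min_coins(32) = min(1+min_coins(31)=1+3=4, 1+min_coins(27)=1+3=4, 1+min_coins(25)=1+3=4, 1+min_coins(21)=1+3=4, 1+min_coins(19)=1+3=4) = 4
min_coins(33) = min(1+min_coins(32)=1+4=5, 1+min_coins(28)=1+4=5, 1+min_coins(26)=1+2=3, 1+min_coins(22)=1+2=3, 1+min_coins(20)=1+2=3) = 3
min_coins(34) = min(1+min_coins(33)=1+3=4, 1+min_coins(29)=1+3=4, 1+min_coins(27)=1+3=4, 1+min_coins(23)=1+3=4, 1+min_coins(21)=1+3=4) = 4

4


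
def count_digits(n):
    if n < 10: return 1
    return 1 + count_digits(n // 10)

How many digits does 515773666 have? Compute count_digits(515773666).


count_digits(515773666) = 1 + count_digits(51577366)
count_digits(51577366) = 1 + count_digits(5157736)
count_digits(5157736) = 1 + count_digits(515773)
count_digits(515773) = 1 + count_digits(51577)
count_digits(51577) = 1 + count_digits(5157)
count_digits(5157) = 1 + count_digits(515)
count_digits(515) = 1 + count_digits(51)
count_digits(51) = 1 + count_digits(5)
count_digits(5) = 1  (base case: 5 < 10)
Unwinding: 1 + 1 + 1 + 1 + 1 + 1 + 1 + 1 + 1 = 9

9


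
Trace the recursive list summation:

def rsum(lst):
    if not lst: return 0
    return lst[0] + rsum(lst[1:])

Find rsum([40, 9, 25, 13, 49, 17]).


rsum([40, 9, 25, 13, 49, 17]) = 40 + rsum([9, 25, 13, 49, 17])
rsum([9, 25, 13, 49, 17]) = 9 + rsum([25, 13, 49, 17])
rsum([25, 13, 49, 17]) = 25 + rsum([13, 49, 17])
rsum([13, 49, 17]) = 13 + rsum([49, 17])
rsum([49, 17]) = 49 + rsum([17])
rsum([17]) = 17 + rsum([])
rsum([]) = 0  (base case)
Total: 40 + 9 + 25 + 13 + 49 + 17 + 0 = 153

153


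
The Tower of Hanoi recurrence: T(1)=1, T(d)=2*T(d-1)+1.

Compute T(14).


T(14) = 2 * T(13) + 1
T(13) = 2 * T(12) + 1
T(12) = 2 * T(11) + 1
T(11) = 2 * T(10) + 1
T(10) = 2 * T(9) + 1
T(9) = 2 * T(8) + 1
T(8) = 2 * T(7) + 1
T(7) = 2 * T(6) + 1
T(6) = 2 * T(5) + 1
T(5) = 2 * T(4) + 1
T(4) = 2 * T(3) + 1
T(3) = 2 * T(2) + 1
T(2) = 2 * T(1) + 1
T(1) = 1  (base case)
T(2) = 2 * 1 + 1 = 3
T(3) = 2 * 3 + 1 = 7
T(4) = 2 * 7 + 1 = 15
T(5) = 2 * 15 + 1 = 31
T(6) = 2 * 31 + 1 = 63
T(7) = 2 * 63 + 1 = 127
T(8) = 2 * 127 + 1 = 255
T(9) = 2 * 255 + 1 = 511
T(10) = 2 * 511 + 1 = 1023
T(11) = 2 * 1023 + 1 = 2047
T(12) = 2 * 2047 + 1 = 4095
T(13) = 2 * 4095 + 1 = 8191
T(14) = 2 * 8191 + 1 = 16383

16383


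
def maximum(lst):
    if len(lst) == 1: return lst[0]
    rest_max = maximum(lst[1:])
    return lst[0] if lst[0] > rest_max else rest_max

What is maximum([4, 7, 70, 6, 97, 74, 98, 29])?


maximum([4, 7, 70, 6, 97, 74, 98, 29]): compare 4 with maximum([7, 70, 6, 97, 74, 98, 29])
maximum([7, 70, 6, 97, 74, 98, 29]): compare 7 with maximum([70, 6, 97, 74, 98, 29])
maximum([70, 6, 97, 74, 98, 29]): compare 70 with maximum([6, 97, 74, 98, 29])
maximum([6, 97, 74, 98, 29]): compare 6 with maximum([97, 74, 98, 29])
maximum([97, 74, 98, 29]): compare 97 with maximum([74, 98, 29])
maximum([74, 98, 29]): compare 74 with maximum([98, 29])
maximum([98, 29]): compare 98 with maximum([29])
maximum([29]) = 29  (base case)
Compare 98 with 29 -> 98
Compare 74 with 98 -> 98
Compare 97 with 98 -> 98
Compare 6 with 98 -> 98
Compare 70 with 98 -> 98
Compare 7 with 98 -> 98
Compare 4 with 98 -> 98

98


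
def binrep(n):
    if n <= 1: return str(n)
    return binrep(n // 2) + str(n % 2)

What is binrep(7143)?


binrep(7143) = binrep(3571) + '1'
binrep(3571) = binrep(1785) + '1'
binrep(1785) = binrep(892) + '1'
binrep(892) = binrep(446) + '0'
binrep(446) = binrep(223) + '0'
binrep(223) = binrep(111) + '1'
binrep(111) = binrep(55) + '1'
binrep(55) = binrep(27) + '1'
binrep(27) = binrep(13) + '1'
binrep(13) = binrep(6) + '1'
binrep(6) = binrep(3) + '0'
binrep(3) = binrep(1) + '1'
binrep(1) = '1'  (base case)
Concatenating: '1' + '1' + '0' + '1' + '1' + '1' + '1' + '1' + '0' + '0' + '1' + '1' + '1' = '1101111100111'

1101111100111


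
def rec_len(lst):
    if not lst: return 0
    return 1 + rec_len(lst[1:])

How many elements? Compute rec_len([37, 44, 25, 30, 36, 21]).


rec_len([37, 44, 25, 30, 36, 21]) = 1 + rec_len([44, 25, 30, 36, 21])
rec_len([44, 25, 30, 36, 21]) = 1 + rec_len([25, 30, 36, 21])
rec_len([25, 30, 36, 21]) = 1 + rec_len([30, 36, 21])
rec_len([30, 36, 21]) = 1 + rec_len([36, 21])
rec_len([36, 21]) = 1 + rec_len([21])
rec_len([21]) = 1 + rec_len([])
rec_len([]) = 0  (base case)
Unwinding: 1 + 1 + 1 + 1 + 1 + 1 + 0 = 6

6


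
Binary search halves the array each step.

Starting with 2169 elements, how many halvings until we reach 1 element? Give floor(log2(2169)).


2169 / 2 = 1084
1084 / 2 = 542
542 / 2 = 271
271 / 2 = 135
135 / 2 = 67
67 / 2 = 33
33 / 2 = 16
16 / 2 = 8
8 / 2 = 4
4 / 2 = 2
2 / 2 = 1
Reached 1 after 11 halvings

11


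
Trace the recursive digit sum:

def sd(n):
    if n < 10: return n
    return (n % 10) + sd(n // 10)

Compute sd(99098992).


sd(99098992) = 2 + sd(9909899)
sd(9909899) = 9 + sd(990989)
sd(990989) = 9 + sd(99098)
sd(99098) = 8 + sd(9909)
sd(9909) = 9 + sd(990)
sd(990) = 0 + sd(99)
sd(99) = 9 + sd(9)
sd(9) = 9  (base case)
Total: 2 + 9 + 9 + 8 + 9 + 0 + 9 + 9 = 55

55


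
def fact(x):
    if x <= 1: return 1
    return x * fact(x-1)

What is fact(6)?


fact(6)
= 6 * fact(5)
= 6 * 5 * fact(4)
= 6 * 5 * 4 * fact(3)
= 6 * 5 * 4 * 3 * fact(2)
= 6 * 5 * 4 * 3 * 2 * fact(1)
= 6 * 5 * 4 * 3 * 2 * 1
= 720

720


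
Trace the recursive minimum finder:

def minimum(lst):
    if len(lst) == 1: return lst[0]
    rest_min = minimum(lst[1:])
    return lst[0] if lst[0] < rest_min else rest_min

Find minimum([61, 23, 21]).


minimum([61, 23, 21]): compare 61 with minimum([23, 21])
minimum([23, 21]): compare 23 with minimum([21])
minimum([21]) = 21  (base case)
Compare 23 with 21 -> 21
Compare 61 with 21 -> 21

21


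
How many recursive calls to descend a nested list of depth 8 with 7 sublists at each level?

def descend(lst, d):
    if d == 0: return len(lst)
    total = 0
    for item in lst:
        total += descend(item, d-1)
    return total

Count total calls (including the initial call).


At depth 0 (root): 1 call
At depth 1: each of 1 parents calls descend on 7 children = 7 calls
At depth 2: each of 7 parents calls descend on 7 children = 49 calls
At depth 3: each of 49 parents calls descend on 7 children = 343 calls
At depth 4: each of 343 parents calls descend on 7 children = 2401 calls
At depth 5: each of 2401 parents calls descend on 7 children = 16807 calls
At depth 6: each of 16807 parents calls descend on 7 children = 117649 calls
At depth 7: each of 117649 parents calls descend on 7 children = 823543 calls
At depth 8: each of 823543 parents calls descend on 7 children = 5764801 calls
Total: 1 + 7 + 49 + 343 + 2401 + 16807 + 117649 + 823543 + 5764801 = 6725601

6725601


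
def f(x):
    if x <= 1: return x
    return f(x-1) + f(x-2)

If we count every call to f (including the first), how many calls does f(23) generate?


Let C(n) = total calls for f(n)
C(0) = 1, C(1) = 1
C(2) = 1 + C(1) + C(0) = 1 + 1 + 1 = 3
C(3) = 1 + C(2) + C(1) = 1 + 3 + 1 = 5
C(4) = 1 + C(3) + C(2) = 1 + 5 + 3 = 9
C(5) = 1 + C(4) + C(3) = 1 + 9 + 5 = 15
C(6) = 1 + C(5) + C(4) = 1 + 15 + 9 = 25
C(7) = 1 + C(6) + C(5) = 1 + 25 + 15 = 41
C(8) = 1 + C(7) + C(6) = 1 + 41 + 25 = 67
C(9) = 1 + C(8) + C(7) = 1 + 67 + 41 = 109
C(10) = 1 + C(9) + C(8) = 1 + 109 + 67 = 177
C(11) = 1 + C(10) + C(9) = 1 + 177 + 109 = 287
C(12) = 1 + C(11) + C(10) = 1 + 287 + 177 = 465
C(13) = 1 + C(12) + C(11) = 1 + 465 + 287 = 753
C(14) = 1 + C(13) + C(12) = 1 + 753 + 465 = 1219
C(15) = 1 + C(14) + C(13) = 1 + 1219 + 753 = 1973
C(16) = 1 + C(15) + C(14) = 1 + 1973 + 1219 = 3193
C(17) = 1 + C(16) + C(15) = 1 + 3193 + 1973 = 5167
C(18) = 1 + C(17) + C(16) = 1 + 5167 + 3193 = 8361
C(19) = 1 + C(18) + C(17) = 1 + 8361 + 5167 = 13529
C(20) = 1 + C(19) + C(18) = 1 + 13529 + 8361 = 21891
C(21) = 1 + C(20) + C(19) = 1 + 21891 + 13529 = 35421
C(22) = 1 + C(21) + C(20) = 1 + 35421 + 21891 = 57313
C(23) = 1 + C(22) + C(21) = 1 + 57313 + 35421 = 92735

92735


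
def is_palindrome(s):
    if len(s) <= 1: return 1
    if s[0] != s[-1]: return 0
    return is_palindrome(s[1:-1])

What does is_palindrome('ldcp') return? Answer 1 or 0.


is_palindrome('ldcp'): s[0]='l' != s[-1]='p' -> return 0
Result: 0 (not a palindrome)

0


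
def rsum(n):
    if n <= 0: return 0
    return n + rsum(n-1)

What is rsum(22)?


rsum(22)
= 22 + 21 + 20 + 19 + 18 + 17 + 16 + 15 + 14 + 13 + 12 + 11 + 10 + 9 + 8 + 7 + 6 + 5 + 4 + 3 + 2 + 1 + rsum(0)
= 22 + 21 + 20 + 19 + 18 + 17 + 16 + 15 + 14 + 13 + 12 + 11 + 10 + 9 + 8 + 7 + 6 + 5 + 4 + 3 + 2 + 1 + 0
= 253

253


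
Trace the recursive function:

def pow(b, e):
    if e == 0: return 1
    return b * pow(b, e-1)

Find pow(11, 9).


pow(11, 9)
= 11 * pow(11, 8)
= 11 * 11 * pow(11, 7)
= 11 * 11 * 11 * pow(11, 6)
= 11 * 11 * 11 * 11 * pow(11, 5)
= 11 * 11 * 11 * 11 * 11 * pow(11, 4)
= 11 * 11 * 11 * 11 * 11 * 11 * pow(11, 3)
= 11 * 11 * 11 * 11 * 11 * 11 * 11 * pow(11, 2)
= 11 * 11 * 11 * 11 * 11 * 11 * 11 * 11 * pow(11, 1)
= 11 * 11 * 11 * 11 * 11 * 11 * 11 * 11 * 11 * pow(11, 0)
= 11 * 11 * 11 * 11 * 11 * 11 * 11 * 11 * 11 * 1
= 2357947691

2357947691


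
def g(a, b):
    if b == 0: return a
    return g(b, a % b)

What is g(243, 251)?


g(243, 251) = g(251, 243)
g(251, 243) = g(243, 8)
g(243, 8) = g(8, 3)
g(8, 3) = g(3, 2)
g(3, 2) = g(2, 1)
g(2, 1) = g(1, 0)
g(1, 0) = 1  (base case)

1


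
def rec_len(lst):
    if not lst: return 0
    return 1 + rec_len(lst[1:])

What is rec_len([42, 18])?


rec_len([42, 18]) = 1 + rec_len([18])
rec_len([18]) = 1 + rec_len([])
rec_len([]) = 0  (base case)
Unwinding: 1 + 1 + 0 = 2

2


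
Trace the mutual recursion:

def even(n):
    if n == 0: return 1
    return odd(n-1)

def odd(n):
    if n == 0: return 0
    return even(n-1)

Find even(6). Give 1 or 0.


even(6) = odd(5)
odd(5) = even(4)
even(4) = odd(3)
odd(3) = even(2)
even(2) = odd(1)
odd(1) = even(0)
even(0) = 1  (base case)
Result: 1

1


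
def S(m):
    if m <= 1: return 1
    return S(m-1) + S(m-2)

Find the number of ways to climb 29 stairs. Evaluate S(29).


Building up from base cases:
S(0) = 1
S(1) = 1
S(2) = S(1) + S(0) = 1 + 1 = 2
S(3) = S(2) + S(1) = 2 + 1 = 3
S(4) = S(3) + S(2) = 3 + 2 = 5
S(5) = S(4) + S(3) = 5 + 3 = 8
S(6) = S(5) + S(4) = 8 + 5 = 13
S(7) = S(6) + S(5) = 13 + 8 = 21
S(8) = S(7) + S(6) = 21 + 13 = 34
S(9) = S(8) + S(7) = 34 + 21 = 55
S(10) = S(9) + S(8) = 55 + 34 = 89
S(11) = S(10) + S(9) = 89 + 55 = 144
S(12) = S(11) + S(10) = 144 + 89 = 233
S(13) = S(12) + S(11) = 233 + 144 = 377
S(14) = S(13) + S(12) = 377 + 233 = 610
S(15) = S(14) + S(13) = 610 + 377 = 987
S(16) = S(15) + S(14) = 987 + 610 = 1597
S(17) = S(16) + S(15) = 1597 + 987 = 2584
S(18) = S(17) + S(16) = 2584 + 1597 = 4181
S(19) = S(18) + S(17) = 4181 + 2584 = 6765
S(20) = S(19) + S(18) = 6765 + 4181 = 10946
S(21) = S(20) + S(19) = 10946 + 6765 = 17711
S(22) = S(21) + S(20) = 17711 + 10946 = 28657
S(23) = S(22) + S(21) = 28657 + 17711 = 46368
S(24) = S(23) + S(22) = 46368 + 28657 = 75025
S(25) = S(24) + S(23) = 75025 + 46368 = 121393
S(26) = S(25) + S(24) = 121393 + 75025 = 196418
S(27) = S(26) + S(25) = 196418 + 121393 = 317811
S(28) = S(27) + S(26) = 317811 + 196418 = 514229
S(29) = S(28) + S(27) = 514229 + 317811 = 832040

832040


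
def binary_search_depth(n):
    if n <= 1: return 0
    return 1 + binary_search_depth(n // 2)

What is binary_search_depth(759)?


759 / 2 = 379
379 / 2 = 189
189 / 2 = 94
94 / 2 = 47
47 / 2 = 23
23 / 2 = 11
11 / 2 = 5
5 / 2 = 2
2 / 2 = 1
Reached 1 after 9 halvings

9


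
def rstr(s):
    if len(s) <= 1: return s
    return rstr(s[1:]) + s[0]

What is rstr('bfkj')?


rstr('bfkj') = rstr('fkj') + 'b'
rstr('fkj') = rstr('kj') + 'f'
rstr('kj') = rstr('j') + 'k'
rstr('j') = 'j'  (base case)
Concatenating: 'j' + 'k' + 'f' + 'b' = 'jkfb'

jkfb


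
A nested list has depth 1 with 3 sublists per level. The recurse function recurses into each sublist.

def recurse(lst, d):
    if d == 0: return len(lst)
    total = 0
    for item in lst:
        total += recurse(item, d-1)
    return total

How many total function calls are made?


At depth 0 (root): 1 call
At depth 1: each of 1 parents calls recurse on 3 children = 3 calls
Total: 1 + 3 = 4

4


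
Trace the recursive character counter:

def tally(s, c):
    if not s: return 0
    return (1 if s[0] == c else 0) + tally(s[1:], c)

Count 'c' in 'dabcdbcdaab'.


s[0]='d' != 'c' -> 0
s[0]='a' != 'c' -> 0
s[0]='b' != 'c' -> 0
s[0]='c' == 'c' -> 1
s[0]='d' != 'c' -> 0
s[0]='b' != 'c' -> 0
s[0]='c' == 'c' -> 1
s[0]='d' != 'c' -> 0
s[0]='a' != 'c' -> 0
s[0]='a' != 'c' -> 0
s[0]='b' != 'c' -> 0
Sum: 0 + 0 + 0 + 1 + 0 + 0 + 1 + 0 + 0 + 0 + 0 = 2

2


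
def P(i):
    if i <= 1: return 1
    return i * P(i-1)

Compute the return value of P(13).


P(13)
= 13 * P(12)
= 13 * 12 * P(11)
= 13 * 12 * 11 * P(10)
= 13 * 12 * 11 * 10 * P(9)
= 13 * 12 * 11 * 10 * 9 * P(8)
= 13 * 12 * 11 * 10 * 9 * 8 * P(7)
= 13 * 12 * 11 * 10 * 9 * 8 * 7 * P(6)
= 13 * 12 * 11 * 10 * 9 * 8 * 7 * 6 * P(5)
= 13 * 12 * 11 * 10 * 9 * 8 * 7 * 6 * 5 * P(4)
= 13 * 12 * 11 * 10 * 9 * 8 * 7 * 6 * 5 * 4 * P(3)
= 13 * 12 * 11 * 10 * 9 * 8 * 7 * 6 * 5 * 4 * 3 * P(2)
= 13 * 12 * 11 * 10 * 9 * 8 * 7 * 6 * 5 * 4 * 3 * 2 * P(1)
= 13 * 12 * 11 * 10 * 9 * 8 * 7 * 6 * 5 * 4 * 3 * 2 * 1
= 6227020800

6227020800


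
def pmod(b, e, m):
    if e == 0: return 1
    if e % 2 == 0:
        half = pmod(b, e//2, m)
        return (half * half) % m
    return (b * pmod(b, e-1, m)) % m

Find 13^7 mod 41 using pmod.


pmod(13, 7, 41): e is odd, compute pmod(13, 6, 41)
  pmod(13, 6, 41): e is even, compute pmod(13, 3, 41)
    pmod(13, 3, 41): e is odd, compute pmod(13, 2, 41)
      pmod(13, 2, 41): e is even, compute pmod(13, 1, 41)
        pmod(13, 1, 41): e is odd, compute pmod(13, 0, 41)
          pmod(13, 0, 41) = 1
        (13 * 1) % 41 = 13
      half=13, (13*13) % 41 = 5
    (13 * 5) % 41 = 24
  half=24, (24*24) % 41 = 2
(13 * 2) % 41 = 26

26


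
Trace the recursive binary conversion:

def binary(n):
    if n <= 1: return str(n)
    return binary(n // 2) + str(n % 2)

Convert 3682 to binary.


binary(3682) = binary(1841) + '0'
binary(1841) = binary(920) + '1'
binary(920) = binary(460) + '0'
binary(460) = binary(230) + '0'
binary(230) = binary(115) + '0'
binary(115) = binary(57) + '1'
binary(57) = binary(28) + '1'
binary(28) = binary(14) + '0'
binary(14) = binary(7) + '0'
binary(7) = binary(3) + '1'
binary(3) = binary(1) + '1'
binary(1) = '1'  (base case)
Concatenating: '1' + '1' + '1' + '0' + '0' + '1' + '1' + '0' + '0' + '0' + '1' + '0' = '111001100010'

111001100010


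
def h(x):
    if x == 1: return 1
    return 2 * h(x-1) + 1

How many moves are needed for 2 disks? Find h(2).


h(2) = 2 * h(1) + 1
h(1) = 1  (base case)
h(2) = 2 * 1 + 1 = 3

3


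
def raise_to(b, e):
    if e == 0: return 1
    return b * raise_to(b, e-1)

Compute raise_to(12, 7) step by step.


raise_to(12, 7)
= 12 * raise_to(12, 6)
= 12 * 12 * raise_to(12, 5)
= 12 * 12 * 12 * raise_to(12, 4)
= 12 * 12 * 12 * 12 * raise_to(12, 3)
= 12 * 12 * 12 * 12 * 12 * raise_to(12, 2)
= 12 * 12 * 12 * 12 * 12 * 12 * raise_to(12, 1)
= 12 * 12 * 12 * 12 * 12 * 12 * 12 * raise_to(12, 0)
= 12 * 12 * 12 * 12 * 12 * 12 * 12 * 1
= 35831808

35831808


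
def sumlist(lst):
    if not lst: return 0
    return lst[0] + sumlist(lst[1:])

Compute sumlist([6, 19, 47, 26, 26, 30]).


sumlist([6, 19, 47, 26, 26, 30]) = 6 + sumlist([19, 47, 26, 26, 30])
sumlist([19, 47, 26, 26, 30]) = 19 + sumlist([47, 26, 26, 30])
sumlist([47, 26, 26, 30]) = 47 + sumlist([26, 26, 30])
sumlist([26, 26, 30]) = 26 + sumlist([26, 30])
sumlist([26, 30]) = 26 + sumlist([30])
sumlist([30]) = 30 + sumlist([])
sumlist([]) = 0  (base case)
Total: 6 + 19 + 47 + 26 + 26 + 30 + 0 = 154

154


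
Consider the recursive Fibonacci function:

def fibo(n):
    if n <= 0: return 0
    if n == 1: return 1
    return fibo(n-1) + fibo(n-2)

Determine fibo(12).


Computing fibo(12) bottom-up:
fibo(0) = 0
fibo(1) = 1
fibo(2) = fibo(1) + fibo(0) = 1 + 0 = 1
fibo(3) = fibo(2) + fibo(1) = 1 + 1 = 2
fibo(4) = fibo(3) + fibo(2) = 2 + 1 = 3
fibo(5) = fibo(4) + fibo(3) = 3 + 2 = 5
fibo(6) = fibo(5) + fibo(4) = 5 + 3 = 8
fibo(7) = fibo(6) + fibo(5) = 8 + 5 = 13
fibo(8) = fibo(7) + fibo(6) = 13 + 8 = 21
fibo(9) = fibo(8) + fibo(7) = 21 + 13 = 34
fibo(10) = fibo(9) + fibo(8) = 34 + 21 = 55
fibo(11) = fibo(10) + fibo(9) = 55 + 34 = 89
fibo(12) = fibo(11) + fibo(10) = 89 + 55 = 144

144


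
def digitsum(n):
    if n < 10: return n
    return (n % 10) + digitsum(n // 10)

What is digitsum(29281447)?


digitsum(29281447) = 7 + digitsum(2928144)
digitsum(2928144) = 4 + digitsum(292814)
digitsum(292814) = 4 + digitsum(29281)
digitsum(29281) = 1 + digitsum(2928)
digitsum(2928) = 8 + digitsum(292)
digitsum(292) = 2 + digitsum(29)
digitsum(29) = 9 + digitsum(2)
digitsum(2) = 2  (base case)
Total: 7 + 4 + 4 + 1 + 8 + 2 + 9 + 2 = 37

37


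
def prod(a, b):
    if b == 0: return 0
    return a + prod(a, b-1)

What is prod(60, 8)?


prod(60, 8) = 60 + prod(60, 7)
prod(60, 7) = 60 + prod(60, 6)
prod(60, 6) = 60 + prod(60, 5)
prod(60, 5) = 60 + prod(60, 4)
prod(60, 4) = 60 + prod(60, 3)
prod(60, 3) = 60 + prod(60, 2)
prod(60, 2) = 60 + prod(60, 1)
prod(60, 1) = 60 + prod(60, 0)
prod(60, 0) = 0  (base case)
Total: 60 + 60 + 60 + 60 + 60 + 60 + 60 + 60 + 0 = 480

480


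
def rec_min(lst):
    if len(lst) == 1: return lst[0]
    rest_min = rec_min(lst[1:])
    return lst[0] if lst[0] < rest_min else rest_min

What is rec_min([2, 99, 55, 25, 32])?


rec_min([2, 99, 55, 25, 32]): compare 2 with rec_min([99, 55, 25, 32])
rec_min([99, 55, 25, 32]): compare 99 with rec_min([55, 25, 32])
rec_min([55, 25, 32]): compare 55 with rec_min([25, 32])
rec_min([25, 32]): compare 25 with rec_min([32])
rec_min([32]) = 32  (base case)
Compare 25 with 32 -> 25
Compare 55 with 25 -> 25
Compare 99 with 25 -> 25
Compare 2 with 25 -> 2

2


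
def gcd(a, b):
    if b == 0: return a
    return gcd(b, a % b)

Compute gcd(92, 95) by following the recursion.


gcd(92, 95) = gcd(95, 92)
gcd(95, 92) = gcd(92, 3)
gcd(92, 3) = gcd(3, 2)
gcd(3, 2) = gcd(2, 1)
gcd(2, 1) = gcd(1, 0)
gcd(1, 0) = 1  (base case)

1


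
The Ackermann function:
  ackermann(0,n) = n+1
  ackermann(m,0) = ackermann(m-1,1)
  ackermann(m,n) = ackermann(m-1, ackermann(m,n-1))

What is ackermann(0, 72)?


ackermann(0, 72) = 73
Result: ackermann(0, 72) = 73

73


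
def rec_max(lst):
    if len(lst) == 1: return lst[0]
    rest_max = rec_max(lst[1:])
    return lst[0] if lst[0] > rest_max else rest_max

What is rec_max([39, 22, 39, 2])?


rec_max([39, 22, 39, 2]): compare 39 with rec_max([22, 39, 2])
rec_max([22, 39, 2]): compare 22 with rec_max([39, 2])
rec_max([39, 2]): compare 39 with rec_max([2])
rec_max([2]) = 2  (base case)
Compare 39 with 2 -> 39
Compare 22 with 39 -> 39
Compare 39 with 39 -> 39

39


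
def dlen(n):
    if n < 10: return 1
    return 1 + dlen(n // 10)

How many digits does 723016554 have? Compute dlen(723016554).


dlen(723016554) = 1 + dlen(72301655)
dlen(72301655) = 1 + dlen(7230165)
dlen(7230165) = 1 + dlen(723016)
dlen(723016) = 1 + dlen(72301)
dlen(72301) = 1 + dlen(7230)
dlen(7230) = 1 + dlen(723)
dlen(723) = 1 + dlen(72)
dlen(72) = 1 + dlen(7)
dlen(7) = 1  (base case: 7 < 10)
Unwinding: 1 + 1 + 1 + 1 + 1 + 1 + 1 + 1 + 1 = 9

9


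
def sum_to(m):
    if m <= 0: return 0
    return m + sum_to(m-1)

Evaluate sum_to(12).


sum_to(12)
= 12 + 11 + 10 + 9 + 8 + 7 + 6 + 5 + 4 + 3 + 2 + 1 + sum_to(0)
= 12 + 11 + 10 + 9 + 8 + 7 + 6 + 5 + 4 + 3 + 2 + 1 + 0
= 78

78


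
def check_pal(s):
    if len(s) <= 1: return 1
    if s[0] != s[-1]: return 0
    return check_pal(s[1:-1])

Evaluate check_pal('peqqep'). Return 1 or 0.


check_pal('peqqep'): s[0]='p' == s[-1]='p' -> check check_pal('eqqe')
check_pal('eqqe'): s[0]='e' == s[-1]='e' -> check check_pal('qq')
check_pal('qq'): s[0]='q' == s[-1]='q' -> check check_pal('')
check_pal(''): len <= 1 -> return 1  (base case)
Result: 1 (palindrome)

1


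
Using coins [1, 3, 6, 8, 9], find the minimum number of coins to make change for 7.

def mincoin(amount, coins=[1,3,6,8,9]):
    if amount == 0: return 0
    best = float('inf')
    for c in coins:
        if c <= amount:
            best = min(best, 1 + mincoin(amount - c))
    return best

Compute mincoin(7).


Building up with DP:
mincoin(0) = 0
mincoin(1) = min(1+mincoin(0)=1+0=1) = 1
mincoin(2) = min(1+mincoin(1)=1+1=2) = 2
mincoin(3) = min(1+mincoin(2)=1+2=3, 1+mincoin(0)=1+0=1) = 1
mincoin(4) = min(1+mincoin(3)=1+1=2, 1+mincoin(1)=1+1=2) = 2
mincoin(5) = min(1+mincoin(4)=1+2=3, 1+mincoin(2)=1+2=3) = 3
mincoin(6) = min(1+mincoin(5)=1+3=4, 1+mincoin(3)=1+1=2, 1+mincoin(0)=1+0=1) = 1
mincoin(7) = min(1+mincoin(6)=1+1=2, 1+mincoin(4)=1+2=3, 1+mincoin(1)=1+1=2) = 2

2


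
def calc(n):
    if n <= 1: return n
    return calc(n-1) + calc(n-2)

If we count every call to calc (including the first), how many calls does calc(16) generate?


Let C(n) = total calls for calc(n)
C(0) = 1, C(1) = 1
C(2) = 1 + C(1) + C(0) = 1 + 1 + 1 = 3
C(3) = 1 + C(2) + C(1) = 1 + 3 + 1 = 5
C(4) = 1 + C(3) + C(2) = 1 + 5 + 3 = 9
C(5) = 1 + C(4) + C(3) = 1 + 9 + 5 = 15
C(6) = 1 + C(5) + C(4) = 1 + 15 + 9 = 25
C(7) = 1 + C(6) + C(5) = 1 + 25 + 15 = 41
C(8) = 1 + C(7) + C(6) = 1 + 41 + 25 = 67
C(9) = 1 + C(8) + C(7) = 1 + 67 + 41 = 109
C(10) = 1 + C(9) + C(8) = 1 + 109 + 67 = 177
C(11) = 1 + C(10) + C(9) = 1 + 177 + 109 = 287
C(12) = 1 + C(11) + C(10) = 1 + 287 + 177 = 465
C(13) = 1 + C(12) + C(11) = 1 + 465 + 287 = 753
C(14) = 1 + C(13) + C(12) = 1 + 753 + 465 = 1219
C(15) = 1 + C(14) + C(13) = 1 + 1219 + 753 = 1973
C(16) = 1 + C(15) + C(14) = 1 + 1973 + 1219 = 3193

3193


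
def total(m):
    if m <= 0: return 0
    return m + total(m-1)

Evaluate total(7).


total(7)
= 7 + 6 + 5 + 4 + 3 + 2 + 1 + total(0)
= 7 + 6 + 5 + 4 + 3 + 2 + 1 + 0
= 28

28


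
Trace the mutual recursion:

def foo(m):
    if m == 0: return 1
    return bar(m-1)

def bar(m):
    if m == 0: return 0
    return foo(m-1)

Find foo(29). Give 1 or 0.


foo(29) = bar(28)
bar(28) = foo(27)
foo(27) = bar(26)
bar(26) = foo(25)
foo(25) = bar(24)
bar(24) = foo(23)
foo(23) = bar(22)
bar(22) = foo(21)
foo(21) = bar(20)
bar(20) = foo(19)
foo(19) = bar(18)
bar(18) = foo(17)
foo(17) = bar(16)
bar(16) = foo(15)
foo(15) = bar(14)
bar(14) = foo(13)
foo(13) = bar(12)
bar(12) = foo(11)
foo(11) = bar(10)
bar(10) = foo(9)
foo(9) = bar(8)
bar(8) = foo(7)
foo(7) = bar(6)
bar(6) = foo(5)
foo(5) = bar(4)
bar(4) = foo(3)
foo(3) = bar(2)
bar(2) = foo(1)
foo(1) = bar(0)
bar(0) = 0  (base case)
Result: 0

0


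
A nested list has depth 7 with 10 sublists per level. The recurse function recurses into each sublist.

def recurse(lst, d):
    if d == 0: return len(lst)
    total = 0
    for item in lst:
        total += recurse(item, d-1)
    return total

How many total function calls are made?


At depth 0 (root): 1 call
At depth 1: each of 1 parents calls recurse on 10 children = 10 calls
At depth 2: each of 10 parents calls recurse on 10 children = 100 calls
At depth 3: each of 100 parents calls recurse on 10 children = 1000 calls
At depth 4: each of 1000 parents calls recurse on 10 children = 10000 calls
At depth 5: each of 10000 parents calls recurse on 10 children = 100000 calls
At depth 6: each of 100000 parents calls recurse on 10 children = 1000000 calls
At depth 7: each of 1000000 parents calls recurse on 10 children = 10000000 calls
Total: 1 + 10 + 100 + 1000 + 10000 + 100000 + 1000000 + 10000000 = 11111111

11111111


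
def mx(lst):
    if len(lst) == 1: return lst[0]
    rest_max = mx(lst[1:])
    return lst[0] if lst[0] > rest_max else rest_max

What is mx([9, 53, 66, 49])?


mx([9, 53, 66, 49]): compare 9 with mx([53, 66, 49])
mx([53, 66, 49]): compare 53 with mx([66, 49])
mx([66, 49]): compare 66 with mx([49])
mx([49]) = 49  (base case)
Compare 66 with 49 -> 66
Compare 53 with 66 -> 66
Compare 9 with 66 -> 66

66


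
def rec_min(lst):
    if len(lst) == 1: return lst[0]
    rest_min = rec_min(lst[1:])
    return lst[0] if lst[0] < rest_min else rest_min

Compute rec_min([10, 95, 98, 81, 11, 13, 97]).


rec_min([10, 95, 98, 81, 11, 13, 97]): compare 10 with rec_min([95, 98, 81, 11, 13, 97])
rec_min([95, 98, 81, 11, 13, 97]): compare 95 with rec_min([98, 81, 11, 13, 97])
rec_min([98, 81, 11, 13, 97]): compare 98 with rec_min([81, 11, 13, 97])
rec_min([81, 11, 13, 97]): compare 81 with rec_min([11, 13, 97])
rec_min([11, 13, 97]): compare 11 with rec_min([13, 97])
rec_min([13, 97]): compare 13 with rec_min([97])
rec_min([97]) = 97  (base case)
Compare 13 with 97 -> 13
Compare 11 with 13 -> 11
Compare 81 with 11 -> 11
Compare 98 with 11 -> 11
Compare 95 with 11 -> 11
Compare 10 with 11 -> 10

10


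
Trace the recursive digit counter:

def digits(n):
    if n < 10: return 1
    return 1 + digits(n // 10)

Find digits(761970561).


digits(761970561) = 1 + digits(76197056)
digits(76197056) = 1 + digits(7619705)
digits(7619705) = 1 + digits(761970)
digits(761970) = 1 + digits(76197)
digits(76197) = 1 + digits(7619)
digits(7619) = 1 + digits(761)
digits(761) = 1 + digits(76)
digits(76) = 1 + digits(7)
digits(7) = 1  (base case: 7 < 10)
Unwinding: 1 + 1 + 1 + 1 + 1 + 1 + 1 + 1 + 1 = 9

9


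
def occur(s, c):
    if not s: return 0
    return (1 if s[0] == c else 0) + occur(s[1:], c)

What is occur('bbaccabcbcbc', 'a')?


s[0]='b' != 'a' -> 0
s[0]='b' != 'a' -> 0
s[0]='a' == 'a' -> 1
s[0]='c' != 'a' -> 0
s[0]='c' != 'a' -> 0
s[0]='a' == 'a' -> 1
s[0]='b' != 'a' -> 0
s[0]='c' != 'a' -> 0
s[0]='b' != 'a' -> 0
s[0]='c' != 'a' -> 0
s[0]='b' != 'a' -> 0
s[0]='c' != 'a' -> 0
Sum: 0 + 0 + 1 + 0 + 0 + 1 + 0 + 0 + 0 + 0 + 0 + 0 = 2

2


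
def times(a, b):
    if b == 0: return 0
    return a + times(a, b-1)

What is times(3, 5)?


times(3, 5) = 3 + times(3, 4)
times(3, 4) = 3 + times(3, 3)
times(3, 3) = 3 + times(3, 2)
times(3, 2) = 3 + times(3, 1)
times(3, 1) = 3 + times(3, 0)
times(3, 0) = 0  (base case)
Total: 3 + 3 + 3 + 3 + 3 + 0 = 15

15


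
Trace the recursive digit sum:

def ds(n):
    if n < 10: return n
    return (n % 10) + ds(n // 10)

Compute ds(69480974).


ds(69480974) = 4 + ds(6948097)
ds(6948097) = 7 + ds(694809)
ds(694809) = 9 + ds(69480)
ds(69480) = 0 + ds(6948)
ds(6948) = 8 + ds(694)
ds(694) = 4 + ds(69)
ds(69) = 9 + ds(6)
ds(6) = 6  (base case)
Total: 4 + 7 + 9 + 0 + 8 + 4 + 9 + 6 = 47

47


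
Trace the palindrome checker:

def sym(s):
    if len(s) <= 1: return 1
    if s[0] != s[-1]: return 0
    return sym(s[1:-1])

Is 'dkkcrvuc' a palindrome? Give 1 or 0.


sym('dkkcrvuc'): s[0]='d' != s[-1]='c' -> return 0
Result: 0 (not a palindrome)

0


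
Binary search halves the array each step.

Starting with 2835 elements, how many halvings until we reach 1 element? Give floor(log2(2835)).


2835 / 2 = 1417
1417 / 2 = 708
708 / 2 = 354
354 / 2 = 177
177 / 2 = 88
88 / 2 = 44
44 / 2 = 22
22 / 2 = 11
11 / 2 = 5
5 / 2 = 2
2 / 2 = 1
Reached 1 after 11 halvings

11


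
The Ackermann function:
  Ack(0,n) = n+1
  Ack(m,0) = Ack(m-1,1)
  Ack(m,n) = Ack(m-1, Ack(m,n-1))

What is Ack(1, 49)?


Ack(1, 49) = Ack(0, Ack(1, 48))
  Ack(1, 48) = Ack(0, Ack(1, 47))
    Ack(1, 47) = Ack(0, Ack(1, 46))
      Ack(1, 46) = Ack(0, Ack(1, 45))
        Ack(1, 45) = Ack(0, Ack(1, 44))
          Ack(1, 44) = Ack(0, Ack(1, 43))
          Ack(1, 43) = Ack(0, Ack(1, 42))
          Ack(1, 42) = Ack(0, Ack(1, 41))
          Ack(1, 41) = Ack(0, Ack(1, 40))
          Ack(1, 40) = Ack(0, Ack(1, 39))
          Ack(1, 39) = Ack(0, Ack(1, 38))
          Ack(1, 38) = Ack(0, Ack(1, 37))
          Ack(1, 37) = Ack(0, Ack(1, 36))
          Ack(1, 36) = Ack(0, Ack(1, 35))
          Ack(1, 35) = Ack(0, Ack(1, 34))
          Ack(1, 34) = Ack(0, Ack(1, 33))
          Ack(1, 33) = Ack(0, Ack(1, 32))
          Ack(1, 32) = Ack(0, Ack(1, 31))
          Ack(1, 31) = Ack(0, Ack(1, 30))
          Ack(1, 30) = Ack(0, Ack(1, 29))
          Ack(1, 29) = Ack(0, Ack(1, 28))
          Ack(1, 28) = Ack(0, Ack(1, 27))
          Ack(1, 27) = Ack(0, Ack(1, 26))
          Ack(1, 26) = Ack(0, Ack(1, 25))
          Ack(1, 25) = Ack(0, Ack(1, 24))
... (trace truncated)
Result: Ack(1, 49) = 51

51


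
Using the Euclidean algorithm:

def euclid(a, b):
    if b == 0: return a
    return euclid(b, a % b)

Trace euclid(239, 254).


euclid(239, 254) = euclid(254, 239)
euclid(254, 239) = euclid(239, 15)
euclid(239, 15) = euclid(15, 14)
euclid(15, 14) = euclid(14, 1)
euclid(14, 1) = euclid(1, 0)
euclid(1, 0) = 1  (base case)

1


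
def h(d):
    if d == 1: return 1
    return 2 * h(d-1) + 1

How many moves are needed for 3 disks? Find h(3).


h(3) = 2 * h(2) + 1
h(2) = 2 * h(1) + 1
h(1) = 1  (base case)
h(2) = 2 * 1 + 1 = 3
h(3) = 2 * 3 + 1 = 7

7


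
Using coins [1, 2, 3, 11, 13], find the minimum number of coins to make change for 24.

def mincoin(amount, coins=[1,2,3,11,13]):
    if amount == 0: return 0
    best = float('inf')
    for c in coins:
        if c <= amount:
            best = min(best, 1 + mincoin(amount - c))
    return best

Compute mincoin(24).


Building up with DP:
mincoin(0) = 0
mincoin(1) = min(1+mincoin(0)=1+0=1) = 1
mincoin(2) = min(1+mincoin(1)=1+1=2, 1+mincoin(0)=1+0=1) = 1
mincoin(3) = min(1+mincoin(2)=1+1=2, 1+mincoin(1)=1+1=2, 1+mincoin(0)=1+0=1) = 1
mincoin(4) = min(1+mincoin(3)=1+1=2, 1+mincoin(2)=1+1=2, 1+mincoin(1)=1+1=2) = 2
mincoin(5) = min(1+mincoin(4)=1+2=3, 1+mincoin(3)=1+1=2, 1+mincoin(2)=1+1=2) = 2
mincoin(6) = min(1+mincoin(5)=1+2=3, 1+mincoin(4)=1+2=3, 1+mincoin(3)=1+1=2) = 2
mincoin(7) = min(1+mincoin(6)=1+2=3, 1+mincoin(5)=1+2=3, 1+mincoin(4)=1+2=3) = 3
mincoin(8) = min(1+mincoin(7)=1+3=4, 1+mincoin(6)=1+2=3, 1+mincoin(5)=1+2=3) = 3
mincoin(9) = min(1+mincoin(8)=1+3=4, 1+mincoin(7)=1+3=4, 1+mincoin(6)=1+2=3) = 3
mincoin(10) = min(1+mincoin(9)=1+3=4, 1+mincoin(8)=1+3=4, 1+mincoin(7)=1+3=4) = 4
mincoin(11) = min(1+mincoin(10)=1+4=5, 1+mincoin(9)=1+3=4, 1+mincoin(8)=1+3=4, 1+mincoin(0)=1+0=1) = 1
mincoin(12) = min(1+mincoin(11)=1+1=2, 1+mincoin(10)=1+4=5, 1+mincoin(9)=1+3=4, 1+mincoin(1)=1+1=2) = 2
mincoin(13) = min(1+mincoin(12)=1+2=3, 1+mincoin(11)=1+1=2, 1+mincoin(10)=1+4=5, 1+mincoin(2)=1+1=2, 1+mincoin(0)=1+0=1) = 1
mincoin(14) = min(1+mincoin(13)=1+1=2, 1+mincoin(12)=1+2=3, 1+mincoin(11)=1+1=2, 1+mincoin(3)=1+1=2, 1+mincoin(1)=1+1=2) = 2
mincoin(15) = min(1+mincoin(14)=1+2=3, 1+mincoin(13)=1+1=2, 1+mincoin(12)=1+2=3, 1+mincoin(4)=1+2=3, 1+mincoin(2)=1+1=2) = 2
mincoin(16) = min(1+mincoin(15)=1+2=3, 1+mincoin(14)=1+2=3, 1+mincoin(13)=1+1=2, 1+mincoin(5)=1+2=3, 1+mincoin(3)=1+1=2) = 2
mincoin(17) = min(1+mincoin(16)=1+2=3, 1+mincoin(15)=1+2=3, 1+mincoin(14)=1+2=3, 1+mincoin(6)=1+2=3, 1+mincoin(4)=1+2=3) = 3
mincoin(18) = min(1+mincoin(17)=1+3=4, 1+mincoin(16)=1+2=3, 1+mincoin(15)=1+2=3, 1+mincoin(7)=1+3=4, 1+mincoin(5)=1+2=3) = 3
mincoin(19) = min(1+mincoin(18)=1+3=4, 1+mincoin(17)=1+3=4, 1+mincoin(16)=1+2=3, 1+mincoin(8)=1+3=4, 1+mincoin(6)=1+2=3) = 3
mincoin(20) = min(1+mincoin(19)=1+3=4, 1+mincoin(18)=1+3=4, 1+mincoin(17)=1+3=4, 1+mincoin(9)=1+3=4, 1+mincoin(7)=1+3=4) = 4
mincoin(21) = min(1+mincoin(20)=1+4=5, 1+mincoin(19)=1+3=4, 1+mincoin(18)=1+3=4, 1+mincoin(10)=1+4=5, 1+mincoin(8)=1+3=4) = 4
mincoin(22) = min(1+mincoin(21)=1+4=5, 1+mincoin(20)=1+4=5, 1+mincoin(19)=1+3=4, 1+mincoin(11)=1+1=2, 1+mincoin(9)=1+3=4) = 2
mincoin(23) = min(1+mincoin(22)=1+2=3, 1+mincoin(21)=1+4=5, 1+mincoin(20)=1+4=5, 1+mincoin(12)=1+2=3, 1+mincoin(10)=1+4=5) = 3
mincoin(24) = min(1+mincoin(23)=1+3=4, 1+mincoin(22)=1+2=3, 1+mincoin(21)=1+4=5, 1+mincoin(13)=1+1=2, 1+mincoin(11)=1+1=2) = 2

2


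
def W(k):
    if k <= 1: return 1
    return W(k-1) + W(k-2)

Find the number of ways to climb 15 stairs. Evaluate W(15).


Building up from base cases:
W(0) = 1
W(1) = 1
W(2) = W(1) + W(0) = 1 + 1 = 2
W(3) = W(2) + W(1) = 2 + 1 = 3
W(4) = W(3) + W(2) = 3 + 2 = 5
W(5) = W(4) + W(3) = 5 + 3 = 8
W(6) = W(5) + W(4) = 8 + 5 = 13
W(7) = W(6) + W(5) = 13 + 8 = 21
W(8) = W(7) + W(6) = 21 + 13 = 34
W(9) = W(8) + W(7) = 34 + 21 = 55
W(10) = W(9) + W(8) = 55 + 34 = 89
W(11) = W(10) + W(9) = 89 + 55 = 144
W(12) = W(11) + W(10) = 144 + 89 = 233
W(13) = W(12) + W(11) = 233 + 144 = 377
W(14) = W(13) + W(12) = 377 + 233 = 610
W(15) = W(14) + W(13) = 610 + 377 = 987

987


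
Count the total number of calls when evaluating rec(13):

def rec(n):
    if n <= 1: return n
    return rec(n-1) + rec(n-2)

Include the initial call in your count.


Let C(n) = total calls for rec(n)
C(0) = 1, C(1) = 1
C(2) = 1 + C(1) + C(0) = 1 + 1 + 1 = 3
C(3) = 1 + C(2) + C(1) = 1 + 3 + 1 = 5
C(4) = 1 + C(3) + C(2) = 1 + 5 + 3 = 9
C(5) = 1 + C(4) + C(3) = 1 + 9 + 5 = 15
C(6) = 1 + C(5) + C(4) = 1 + 15 + 9 = 25
C(7) = 1 + C(6) + C(5) = 1 + 25 + 15 = 41
C(8) = 1 + C(7) + C(6) = 1 + 41 + 25 = 67
C(9) = 1 + C(8) + C(7) = 1 + 67 + 41 = 109
C(10) = 1 + C(9) + C(8) = 1 + 109 + 67 = 177
C(11) = 1 + C(10) + C(9) = 1 + 177 + 109 = 287
C(12) = 1 + C(11) + C(10) = 1 + 287 + 177 = 465
C(13) = 1 + C(12) + C(11) = 1 + 465 + 287 = 753

753
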